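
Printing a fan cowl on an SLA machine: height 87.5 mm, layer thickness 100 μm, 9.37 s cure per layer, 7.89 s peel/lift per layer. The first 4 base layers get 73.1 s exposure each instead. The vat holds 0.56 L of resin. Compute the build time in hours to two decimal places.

4.27 hours

Layers = ⌈87.5/0.1⌉ = 875.
Bottom layers: 4 × (73.1 + 7.89) → 323.96 s.
Normal layers = 871 × (9.37 + 7.89) = 15033.46 s.
Sum: 323.96 + 15033.46 = 15357.42 s → 4.27 hours.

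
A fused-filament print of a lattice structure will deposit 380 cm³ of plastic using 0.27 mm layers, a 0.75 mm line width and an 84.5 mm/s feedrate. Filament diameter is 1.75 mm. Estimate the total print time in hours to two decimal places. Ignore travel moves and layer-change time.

Extrusion cross-section: 0.27 × 0.75 → 0.2025 mm².
Path length: 380000 mm³ / 0.2025 mm² → 1876543.2 mm.
Time extruding = 1876543.2 / 84.5 = 22207.6 s.
In the requested units: 22207.6 s = 6.17 hours.

6.17 hours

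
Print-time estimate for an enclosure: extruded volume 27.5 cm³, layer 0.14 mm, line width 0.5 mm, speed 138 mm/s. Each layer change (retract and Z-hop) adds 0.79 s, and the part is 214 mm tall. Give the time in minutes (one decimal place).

67.6 minutes

Line area = 0.14 × 0.5, so 0.07 mm².
Toolpath length = 27.5 cm³ / 0.07 mm² = 27500 / 0.07 = 392857.1 mm.
Extrusion time: 392857.1 / 138 → 2846.8 s.
Layers = ⌈214/0.14⌉ = 1529.
Non-print overhead = 1529 × 0.79, so 1207.91 s.
Total = 2846.8 + 1207.91 = 4054.71 s = 67.6 minutes.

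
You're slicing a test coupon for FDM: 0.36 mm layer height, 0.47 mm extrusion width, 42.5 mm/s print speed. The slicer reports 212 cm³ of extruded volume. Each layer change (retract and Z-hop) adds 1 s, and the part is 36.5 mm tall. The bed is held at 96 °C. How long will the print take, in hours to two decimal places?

Line area: 0.36 × 0.47 → 0.1692 mm².
Path length: 212000 mm³ / 0.1692 mm² → 1252955.1 mm.
Time extruding = 1252955.1 / 42.5 = 29481.3 s.
Number of layers: 36.5 / 0.36 → 102 (rounded up).
Non-print overhead: 102 × 1 → 102 s.
Altogether 29481.3 + 102 = 29583.3 s, i.e. 8.22 hours.

8.22 hours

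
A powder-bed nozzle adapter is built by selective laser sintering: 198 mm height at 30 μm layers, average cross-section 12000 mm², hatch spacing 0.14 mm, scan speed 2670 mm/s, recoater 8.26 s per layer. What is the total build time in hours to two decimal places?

74.00 hours

Number of layers: 198 / 0.03 → 6600 (rounded up).
Per-layer scan distance = 12000 / 0.14 = 85714.3 mm.
Scan time per layer: 85714.3 / 2670 → 32.1027 s.
Layer cycle = 32.1027 + 8.26 = 40.3627 s.
Total: 6600 × 40.3627 s = 266393.82 s → 74.00 hours.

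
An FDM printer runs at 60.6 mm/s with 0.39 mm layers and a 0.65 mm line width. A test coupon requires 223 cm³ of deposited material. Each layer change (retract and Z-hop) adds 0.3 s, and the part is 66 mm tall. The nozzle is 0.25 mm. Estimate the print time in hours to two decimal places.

4.05 hours

Bead cross-section: 0.39 × 0.65 → 0.2535 mm².
Path length: 223000 mm³ / 0.2535 mm² → 879684.4 mm.
Print-move time = 879684.4 / 60.6 = 14516.2 s.
Number of layers: 66 / 0.39 → 170 (rounded up).
Layer-change overhead: 170 × 0.3 → 51 s.
Total = 14516.2 + 51 = 14567.2 s = 4.05 hours.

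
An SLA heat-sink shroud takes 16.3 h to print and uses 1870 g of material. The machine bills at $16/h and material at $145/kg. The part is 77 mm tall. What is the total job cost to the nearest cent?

Machine cost = 16 × 16.3, so $260.80.
Feedstock cost: 145 × 1870/1000 → $271.15.
Total = 260.80 + 271.15 = $531.95.

$531.95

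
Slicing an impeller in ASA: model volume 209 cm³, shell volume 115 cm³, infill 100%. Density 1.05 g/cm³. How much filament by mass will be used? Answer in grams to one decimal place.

219.5 g

Volume inside the shell = 209 − 115 = 94 cm³.
Deposited infill = 1.00 × 94, so 94 cm³.
Total printed volume = 115 + 94, so 209 cm³.
Mass = 209 × 1.05, so 219.45 g.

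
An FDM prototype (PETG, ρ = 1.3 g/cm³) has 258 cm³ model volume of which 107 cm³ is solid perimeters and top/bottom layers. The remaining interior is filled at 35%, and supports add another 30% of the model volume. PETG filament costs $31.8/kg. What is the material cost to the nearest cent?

$9.81

Interior volume = 258 − 107, so 151 cm³.
Infill deposited = 0.35 × 151, so 52.85 cm³.
Support = 0.30 × 258 = 77.4 cm³.
Total extruded = 107 + 52.85 + 77.4 = 237.25 cm³.
Mass: 237.25 × 1.3 → 308.425 g.
Cost = 308.425 g / 1000 × $31.8/kg = $9.81.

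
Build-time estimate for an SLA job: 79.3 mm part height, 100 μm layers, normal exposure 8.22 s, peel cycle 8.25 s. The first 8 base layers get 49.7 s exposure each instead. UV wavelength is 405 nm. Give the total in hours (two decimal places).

3.72 hours

Layers = ⌈79.3/0.1⌉ = 793.
Base layers = 8 × (49.7 + 8.25) = 463.6 s.
Remaining layers = 785 × (8.22 + 8.25), so 12928.95 s.
Total = 463.6 + 12928.95 = 13392.55 s = 3.72 hours.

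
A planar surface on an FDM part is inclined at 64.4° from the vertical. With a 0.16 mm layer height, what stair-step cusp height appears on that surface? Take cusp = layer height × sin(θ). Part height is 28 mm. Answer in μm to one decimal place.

144.3 μm

sin(64.4°) = 0.9018, so cusp = 0.16 × 0.9018 = 0.144288 mm → 144.3 μm.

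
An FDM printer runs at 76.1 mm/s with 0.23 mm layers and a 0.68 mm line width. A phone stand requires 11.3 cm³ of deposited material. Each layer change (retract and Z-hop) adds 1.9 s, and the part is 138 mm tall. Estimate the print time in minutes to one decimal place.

34.8 minutes

Bead cross-section = 0.23 × 0.68 = 0.1564 mm².
Total extruded path = 11300/0.1564 = 72250.6 mm.
Print-move time = 72250.6 / 76.1, so 949.4 s.
Layer count = ceil(138 / 0.23) = 600.
Z-hop total = 600 × 1.9, so 1140 s.
Altogether 949.4 + 1140 = 2089.4 s, i.e. 34.8 minutes.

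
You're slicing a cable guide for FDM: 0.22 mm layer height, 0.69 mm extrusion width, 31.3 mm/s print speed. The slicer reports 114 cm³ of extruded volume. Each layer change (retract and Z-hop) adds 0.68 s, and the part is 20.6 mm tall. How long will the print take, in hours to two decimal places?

6.68 hours

Extrusion cross-section = 0.22 × 0.69 = 0.1518 mm².
Toolpath length = 114 cm³ / 0.1518 mm² = 114000 / 0.1518 = 750988.1 mm.
Time extruding: 750988.1 / 31.3 → 23993.2 s.
Number of layers: 20.6 / 0.22 → 94 (rounded up).
Layer-change overhead: 94 × 0.68 → 63.92 s.
Altogether 23993.2 + 63.92 = 24057.12 s, i.e. 6.68 hours.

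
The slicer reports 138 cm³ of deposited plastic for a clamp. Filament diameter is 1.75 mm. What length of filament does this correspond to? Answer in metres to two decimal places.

Filament cross-section = π × (1.75/2)² = 2.4053 mm².
Length = 138 cm³ / 2.4053 mm² = 138000 / 2.4053 = 57373.3 mm = 57.37 m.

57.37 m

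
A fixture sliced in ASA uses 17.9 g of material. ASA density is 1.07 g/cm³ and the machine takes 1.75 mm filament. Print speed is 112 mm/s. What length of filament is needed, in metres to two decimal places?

6.96 m

Extruded volume: 17.9/1.07 = 16.729 cm³ (16729 mm³).
Cross-section of 1.75 mm filament: π·(1.75/2)² = 2.4053 mm².
Length = 16729 / 2.4053 = 6955.06 mm = 6.96 m.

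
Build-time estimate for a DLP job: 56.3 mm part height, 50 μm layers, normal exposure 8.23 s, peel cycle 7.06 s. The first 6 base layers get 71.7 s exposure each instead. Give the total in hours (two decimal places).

Layer count = ceil(56.3 / 0.05) = 1126.
Base layers = 6 × (71.7 + 7.06) = 472.56 s.
Regular layers = 1120 × (8.23 + 7.06) = 17124.8 s.
Sum: 472.56 + 17124.8 = 17597.36 s → 4.89 hours.

4.89 hours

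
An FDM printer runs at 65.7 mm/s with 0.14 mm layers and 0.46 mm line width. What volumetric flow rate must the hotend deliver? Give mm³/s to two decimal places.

4.23

Extrusion cross-section = 0.14 × 0.46 = 0.0644 mm².
Q = v·A = 65.7 × 0.0644 = 4.23 mm³/s.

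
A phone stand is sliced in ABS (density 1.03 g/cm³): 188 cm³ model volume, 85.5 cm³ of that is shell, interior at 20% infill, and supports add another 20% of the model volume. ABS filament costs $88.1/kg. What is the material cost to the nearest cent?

Volume inside the shell = 188 − 85.5, so 102.5 cm³.
Infill volume = 0.20 × 102.5 = 20.5 cm³.
Support: 0.20 × 188 → 37.6 cm³.
Total extruded = 85.5 + 20.5 + 37.6 = 143.6 cm³.
Mass = 143.6 × 1.03, so 147.908 g.
Cost = 147.908 g / 1000 × $88.1/kg = $13.03.

$13.03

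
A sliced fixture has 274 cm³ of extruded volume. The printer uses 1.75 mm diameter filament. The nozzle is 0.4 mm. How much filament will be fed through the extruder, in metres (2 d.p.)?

Filament cross-section = π × (1.75/2)² = 2.4053 mm².
Length = 274 cm³ / 2.4053 mm² = 274000 / 2.4053 = 113915.1 mm = 113.92 m.

113.92 m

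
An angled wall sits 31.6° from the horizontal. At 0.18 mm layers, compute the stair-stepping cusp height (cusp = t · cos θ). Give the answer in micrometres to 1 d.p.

153.3 μm

cos(31.6°) = 0.8517, so cusp = 0.18 × 0.8517 = 0.153306 mm → 153.3 μm.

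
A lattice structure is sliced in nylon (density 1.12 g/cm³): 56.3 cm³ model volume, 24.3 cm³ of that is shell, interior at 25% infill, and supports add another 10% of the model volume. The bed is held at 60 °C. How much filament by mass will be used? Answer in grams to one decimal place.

42.5 g

Volume inside the shell: 56.3 − 24.3 → 32 cm³.
Infill volume: 0.25 × 32 → 8 cm³.
Support = 0.10 × 56.3, so 5.63 cm³.
Total printed volume = 24.3 + 8 + 5.63 = 37.93 cm³.
Mass: 37.93 × 1.12 → 42.4816 g.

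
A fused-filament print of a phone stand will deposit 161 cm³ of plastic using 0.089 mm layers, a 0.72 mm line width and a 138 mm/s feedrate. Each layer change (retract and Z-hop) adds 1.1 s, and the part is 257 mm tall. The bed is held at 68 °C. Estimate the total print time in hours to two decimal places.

Extrusion cross-section = 0.089 × 0.72, so 0.06408 mm².
Toolpath length = 161 cm³ / 0.06408 mm² = 161000 / 0.06408 = 2512484.4 mm.
Print-move time = 2512484.4 / 138, so 18206.4 s.
Layer count = ceil(257 / 0.089) = 2888.
Layer-change overhead = 2888 × 1.1 = 3176.8 s.
Total = 18206.4 + 3176.8 = 21383.2 s = 5.94 hours.

5.94 hours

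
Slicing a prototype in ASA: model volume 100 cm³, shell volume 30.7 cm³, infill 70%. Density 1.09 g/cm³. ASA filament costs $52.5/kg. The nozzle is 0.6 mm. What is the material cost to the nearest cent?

Infill region: 100 − 30.7 → 69.3 cm³.
Deposited infill = 0.70 × 69.3, so 48.51 cm³.
Deposited volume: 30.7 + 48.51 → 79.21 cm³.
Mass = 79.21 × 1.09 = 86.3389 g.
Cost = 86.3389 g / 1000 × $52.5/kg = $4.53.

$4.53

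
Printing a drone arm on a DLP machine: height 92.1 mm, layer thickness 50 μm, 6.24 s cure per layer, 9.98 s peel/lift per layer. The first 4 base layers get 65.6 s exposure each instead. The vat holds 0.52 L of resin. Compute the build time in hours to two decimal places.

8.37 hours

Layers = ⌈92.1/0.05⌉ = 1842.
Bottom layers: 4 × (65.6 + 9.98) → 302.32 s.
Remaining layers = 1838 × (6.24 + 9.98) = 29812.36 s.
Sum: 302.32 + 29812.36 = 30114.68 s → 8.37 hours.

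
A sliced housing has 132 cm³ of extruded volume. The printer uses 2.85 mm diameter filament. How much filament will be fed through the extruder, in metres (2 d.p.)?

A = π r² = π × 1.425² = 6.3794 mm².
Length = 132 cm³ / 6.3794 mm² = 132000 / 6.3794 = 20691.6 mm = 20.69 m.

20.69 m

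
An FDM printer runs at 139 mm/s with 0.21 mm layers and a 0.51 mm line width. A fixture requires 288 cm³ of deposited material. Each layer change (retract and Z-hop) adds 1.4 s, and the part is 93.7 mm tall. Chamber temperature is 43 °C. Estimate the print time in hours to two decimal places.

5.55 hours

Extrusion cross-section = 0.21 × 0.51, so 0.1071 mm².
Total extruded path = 288000/0.1071 = 2689075.6 mm.
Extrusion time = 2689075.6 / 139 = 19345.9 s.
Layer count = ceil(93.7 / 0.21) = 447.
Non-print overhead = 447 × 1.4, so 625.8 s.
Total = 19345.9 + 625.8 = 19971.7 s = 5.55 hours.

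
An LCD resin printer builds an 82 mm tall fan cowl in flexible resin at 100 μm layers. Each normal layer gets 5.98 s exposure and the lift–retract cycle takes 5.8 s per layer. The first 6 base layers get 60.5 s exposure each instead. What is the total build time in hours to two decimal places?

2.77 hours

Layer count = ceil(82 / 0.1) = 820.
Burn-in layers = 6 × (60.5 + 5.8), so 397.8 s.
Remaining layers: 814 × (5.98 + 5.8) → 9588.92 s.
Sum: 397.8 + 9588.92 = 9986.72 s → 2.77 hours.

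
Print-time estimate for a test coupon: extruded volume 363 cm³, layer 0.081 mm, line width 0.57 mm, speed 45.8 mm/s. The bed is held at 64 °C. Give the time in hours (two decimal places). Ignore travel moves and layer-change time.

Extrusion cross-section = 0.081 × 0.57 = 0.04617 mm².
Path length: 363000 mm³ / 0.04617 mm² → 7862248.2 mm.
Extrusion time: 7862248.2 / 45.8 → 171664.8 s.
That's 171664.8 s → 47.68 hours.

47.68 hours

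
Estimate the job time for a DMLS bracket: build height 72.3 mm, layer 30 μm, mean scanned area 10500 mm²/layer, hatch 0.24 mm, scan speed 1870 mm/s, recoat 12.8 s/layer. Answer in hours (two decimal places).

24.23 hours

Number of layers: 72.3 / 0.03 → 2410 (rounded up).
Hatch length per layer = 10500 / 0.24 = 43750 mm.
Per-layer scan time = 43750 / 1870 = 23.3957 s.
Layer cycle: 23.3957 + 12.8 → 36.1957 s.
2410 layers × 36.1957 s/layer = 87231.637 s, i.e. 24.23 hours.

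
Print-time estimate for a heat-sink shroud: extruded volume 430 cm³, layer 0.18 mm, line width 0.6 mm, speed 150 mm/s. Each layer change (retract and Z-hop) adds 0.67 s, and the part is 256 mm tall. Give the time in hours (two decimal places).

Line area: 0.18 × 0.6 → 0.108 mm².
Toolpath length = 430 cm³ / 0.108 mm² = 430000 / 0.108 = 3981481.5 mm.
Extrusion time = 3981481.5 / 150 = 26543.2 s.
Number of layers: 256 / 0.18 → 1423 (rounded up).
Layer-change overhead = 1423 × 0.67, so 953.41 s.
Altogether 26543.2 + 953.41 = 27496.61 s, i.e. 7.64 hours.

7.64 hours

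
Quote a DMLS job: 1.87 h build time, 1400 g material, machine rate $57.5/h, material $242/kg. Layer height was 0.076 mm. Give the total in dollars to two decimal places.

$446.33

Machine cost: 57.5 × 1.87 → $107.525.
Material cost = 242 × 1400/1000 = $338.80.
Job cost: 107.525 + 338.80 = 446.325 ≈ $446.33.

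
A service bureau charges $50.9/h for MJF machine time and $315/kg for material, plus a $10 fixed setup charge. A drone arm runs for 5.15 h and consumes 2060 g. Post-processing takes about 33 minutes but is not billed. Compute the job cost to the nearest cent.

$921.04

Machine-time cost = 50.9 × 5.15, so $262.135.
Material charge = 315 × 2060/1000 = $648.90.
Total = 262.135 + 648.90 + 10 = 921.035 ≈ $921.04.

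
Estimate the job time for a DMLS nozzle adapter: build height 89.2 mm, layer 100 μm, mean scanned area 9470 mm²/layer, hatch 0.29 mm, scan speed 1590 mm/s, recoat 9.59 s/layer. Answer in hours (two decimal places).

7.47 hours

Number of layers: 89.2 / 0.1 → 892 (rounded up).
Hatch length per layer: 9470 / 0.29 → 32655.2 mm.
Per-layer scan time: 32655.2 / 1590 → 20.5379 s.
Layer cycle = 20.5379 + 9.59, so 30.1279 s.
Build time = 892 × 30.1279 = 26874.0868 s = 7.47 hours.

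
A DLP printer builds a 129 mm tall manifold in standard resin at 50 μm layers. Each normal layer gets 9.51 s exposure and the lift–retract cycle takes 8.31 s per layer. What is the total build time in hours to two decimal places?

Layer count = ceil(129 / 0.05) = 2580.
Cycle time = 9.51 + 8.31 = 17.82 s.
Total = 2580 × 17.82 = 45975.6 s = 12.77 hours.

12.77 hours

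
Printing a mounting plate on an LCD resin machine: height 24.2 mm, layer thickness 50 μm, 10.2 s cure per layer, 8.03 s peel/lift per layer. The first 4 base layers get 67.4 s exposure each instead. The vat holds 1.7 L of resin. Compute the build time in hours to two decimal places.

Layers = ⌈24.2/0.05⌉ = 484.
Bottom layers: 4 × (67.4 + 8.03) → 301.72 s.
Remaining layers = 480 × (10.2 + 8.03) = 8750.4 s.
Sum: 301.72 + 8750.4 = 9052.12 s → 2.51 hours.

2.51 hours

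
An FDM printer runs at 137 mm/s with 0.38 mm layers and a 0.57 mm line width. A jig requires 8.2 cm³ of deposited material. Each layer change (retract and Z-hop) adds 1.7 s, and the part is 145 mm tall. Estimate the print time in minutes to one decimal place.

15.4 minutes

Line area = 0.38 × 0.57, so 0.2166 mm².
Total extruded path = 8200/0.2166 = 37857.8 mm.
Time extruding = 37857.8 / 137 = 276.3 s.
Layer count = ceil(145 / 0.38) = 382.
Non-print overhead = 382 × 1.7, so 649.4 s.
Altogether 276.3 + 649.4 = 925.7 s, i.e. 15.4 minutes.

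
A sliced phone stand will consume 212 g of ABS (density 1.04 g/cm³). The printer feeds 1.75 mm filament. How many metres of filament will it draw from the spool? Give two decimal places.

84.75 m

Volume = 212 g / 1.04 g·cm⁻³ = 203.8462 cm³ = 203846.2 mm³.
Filament cross-section = π × (1.75/2)² = 2.4053 mm².
Length = 203846.2 / 2.4053 = 84748.76 mm = 84.75 m.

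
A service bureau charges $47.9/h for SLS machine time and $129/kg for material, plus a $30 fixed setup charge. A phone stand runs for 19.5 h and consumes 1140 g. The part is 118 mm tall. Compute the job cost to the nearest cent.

$1111.11

Time charge = 47.9 × 19.5, so $934.05.
Feedstock cost = 129 × 1140/1000 = $147.06.
Adding setup: 934.05 + 147.06 + 30 → $1111.11.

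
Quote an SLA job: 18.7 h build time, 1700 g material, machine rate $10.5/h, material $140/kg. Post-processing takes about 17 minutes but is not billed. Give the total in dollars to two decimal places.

$434.35

Machine-time cost = 10.5 × 18.7 = $196.35.
Material charge = 140 × 1700/1000, so $238.00.
Job cost: 196.35 + 238.00 = $434.35.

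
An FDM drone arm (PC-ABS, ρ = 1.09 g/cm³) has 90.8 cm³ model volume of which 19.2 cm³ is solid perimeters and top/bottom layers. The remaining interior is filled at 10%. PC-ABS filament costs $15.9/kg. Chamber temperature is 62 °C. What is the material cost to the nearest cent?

Interior volume: 90.8 − 19.2 → 71.6 cm³.
Deposited infill = 0.10 × 71.6 = 7.16 cm³.
Total printed volume = 19.2 + 7.16 = 26.36 cm³.
Mass: 26.36 × 1.09 → 28.7324 g.
At $15.9/kg: 28.7324/1000 × 15.9 = $0.46.

$0.46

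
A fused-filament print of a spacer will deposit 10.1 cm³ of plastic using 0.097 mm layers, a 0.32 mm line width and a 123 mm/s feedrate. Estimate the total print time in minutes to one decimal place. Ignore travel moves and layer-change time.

Extrusion cross-section: 0.097 × 0.32 → 0.03104 mm².
Toolpath length = 10.1 cm³ / 0.03104 mm² = 10100 / 0.03104 = 325386.6 mm.
Time extruding = 325386.6 / 123, so 2645.4 s.
That's 2645.4 s → 44.1 minutes.

44.1 minutes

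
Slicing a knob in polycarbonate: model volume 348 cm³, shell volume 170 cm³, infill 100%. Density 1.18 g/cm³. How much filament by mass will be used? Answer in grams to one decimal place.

Interior volume = 348 − 170 = 178 cm³.
Infill volume = 1.00 × 178 = 178 cm³.
Deposited volume = 170 + 178, so 348 cm³.
Mass: 348 × 1.18 → 410.64 g.

410.6 g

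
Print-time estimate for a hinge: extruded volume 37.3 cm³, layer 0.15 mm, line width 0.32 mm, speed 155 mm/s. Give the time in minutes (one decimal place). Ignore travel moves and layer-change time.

Bead cross-section: 0.15 × 0.32 → 0.048 mm².
Path length: 37300 mm³ / 0.048 mm² → 777083.3 mm.
Extrusion time = 777083.3 / 155, so 5013.4 s.
5013.4 s = 83.6 minutes.

83.6 minutes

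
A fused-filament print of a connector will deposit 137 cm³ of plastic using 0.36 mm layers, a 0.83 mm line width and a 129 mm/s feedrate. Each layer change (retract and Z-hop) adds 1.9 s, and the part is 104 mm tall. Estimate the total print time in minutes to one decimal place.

68.4 minutes

Line area: 0.36 × 0.83 → 0.2988 mm².
Total extruded path = 137000/0.2988 = 458500.7 mm.
Extrusion time = 458500.7 / 129, so 3554.3 s.
Number of layers: 104 / 0.36 → 289 (rounded up).
Layer-change overhead = 289 × 1.9, so 549.1 s.
Total = 3554.3 + 549.1 = 4103.4 s = 68.4 minutes.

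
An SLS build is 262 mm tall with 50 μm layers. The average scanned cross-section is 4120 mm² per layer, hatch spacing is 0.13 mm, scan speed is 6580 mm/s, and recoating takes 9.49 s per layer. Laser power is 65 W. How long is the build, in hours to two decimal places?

Layer count = ceil(262 / 0.05) = 5240.
Scan path per layer = 4120 / 0.13, so 31692.3 mm.
Laser time per layer: 31692.3 / 6580 → 4.8165 s.
Time per layer = 4.8165 + 9.49 = 14.3065 s.
Build time = 5240 × 14.3065 = 74966.06 s = 20.82 hours.

20.82 hours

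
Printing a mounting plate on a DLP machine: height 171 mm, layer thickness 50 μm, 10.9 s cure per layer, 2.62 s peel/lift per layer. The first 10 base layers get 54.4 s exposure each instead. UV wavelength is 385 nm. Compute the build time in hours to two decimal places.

Number of layers: 171 / 0.05 → 3420 (rounded up).
Bottom layers = 10 × (54.4 + 2.62), so 570.2 s.
Remaining layers = 3410 × (10.9 + 2.62), so 46103.2 s.
Sum: 570.2 + 46103.2 = 46673.4 s → 12.96 hours.

12.96 hours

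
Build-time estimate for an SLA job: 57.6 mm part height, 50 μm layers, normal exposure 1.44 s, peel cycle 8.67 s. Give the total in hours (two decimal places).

Layers = ⌈57.6/0.05⌉ = 1152.
Each layer takes = 1.44 + 8.67, so 10.11 s.
Build time: 1152 × 10.11 s = 11646.72 s, i.e. 3.24 hours.

3.24 hours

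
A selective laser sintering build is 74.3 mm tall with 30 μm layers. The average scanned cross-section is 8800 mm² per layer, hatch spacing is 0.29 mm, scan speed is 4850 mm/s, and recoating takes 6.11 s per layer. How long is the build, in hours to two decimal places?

Layer count = ceil(74.3 / 0.03) = 2477.
Hatch length per layer: 8800 / 0.29 → 30344.8 mm.
Per-layer scan time = 30344.8 / 4850 = 6.2567 s.
Layer cycle = 6.2567 + 6.11 = 12.3667 s.
Total: 2477 × 12.3667 s = 30632.3159 s → 8.51 hours.

8.51 hours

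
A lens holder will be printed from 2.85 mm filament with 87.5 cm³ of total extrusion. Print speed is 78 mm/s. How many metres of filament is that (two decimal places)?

13.72 m

A = π r² = π × 1.425² = 6.3794 mm².
L = 87500 mm³ / 6.3794 mm² = 13716.02 mm, i.e. 13.72 m.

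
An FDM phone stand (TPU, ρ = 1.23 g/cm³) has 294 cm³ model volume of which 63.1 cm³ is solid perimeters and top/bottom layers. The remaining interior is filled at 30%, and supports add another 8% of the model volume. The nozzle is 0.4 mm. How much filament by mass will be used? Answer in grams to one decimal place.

Volume inside the shell = 294 − 63.1, so 230.9 cm³.
Deposited infill: 0.30 × 230.9 → 69.27 cm³.
Support = 0.08 × 294 = 23.52 cm³.
Deposited volume: 63.1 + 69.27 + 23.52 → 155.89 cm³.
Mass = 155.89 × 1.23, so 191.7447 g.

191.7 g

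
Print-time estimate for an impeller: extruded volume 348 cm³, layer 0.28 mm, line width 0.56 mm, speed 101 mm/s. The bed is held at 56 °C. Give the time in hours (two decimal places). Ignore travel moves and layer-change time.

6.10 hours

Line area: 0.28 × 0.56 → 0.1568 mm².
Toolpath length = 348 cm³ / 0.1568 mm² = 348000 / 0.1568 = 2219387.8 mm.
Time extruding: 2219387.8 / 101 → 21974.1 s.
21974.1 s = 6.10 hours.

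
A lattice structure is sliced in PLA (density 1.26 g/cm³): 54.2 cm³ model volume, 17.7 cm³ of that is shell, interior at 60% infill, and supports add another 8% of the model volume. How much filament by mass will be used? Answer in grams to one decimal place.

Interior volume: 54.2 − 17.7 → 36.5 cm³.
Infill volume = 0.60 × 36.5 = 21.9 cm³.
Support: 0.08 × 54.2 → 4.336 cm³.
Total printed volume = 17.7 + 21.9 + 4.336, so 43.936 cm³.
Mass = 43.936 × 1.26 = 55.35936 g.

55.4 g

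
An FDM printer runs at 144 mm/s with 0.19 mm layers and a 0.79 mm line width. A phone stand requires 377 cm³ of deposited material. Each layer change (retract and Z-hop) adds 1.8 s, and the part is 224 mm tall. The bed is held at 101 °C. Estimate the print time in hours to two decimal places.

Bead cross-section = 0.19 × 0.79, so 0.1501 mm².
Total extruded path = 377000/0.1501 = 2511658.9 mm.
Extrusion time = 2511658.9 / 144, so 17442.1 s.
Number of layers: 224 / 0.19 → 1179 (rounded up).
Z-hop total = 1179 × 1.8, so 2122.2 s.
Altogether 17442.1 + 2122.2 = 19564.3 s, i.e. 5.43 hours.

5.43 hours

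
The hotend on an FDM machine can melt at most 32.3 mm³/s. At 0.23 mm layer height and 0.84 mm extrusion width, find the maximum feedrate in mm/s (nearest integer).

167 mm/s

A: 0.23 × 0.84 → 0.1932 mm².
Max speed = 32.3 / 0.1932 = 167.18 ≈ 167 mm/s.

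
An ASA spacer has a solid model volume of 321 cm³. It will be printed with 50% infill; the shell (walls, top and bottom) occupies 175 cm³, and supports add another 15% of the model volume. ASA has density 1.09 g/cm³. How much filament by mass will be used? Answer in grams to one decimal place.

322.8 g

Volume inside the shell: 321 − 175 → 146 cm³.
Infill deposited = 0.50 × 146 = 73 cm³.
Support: 0.15 × 321 → 48.15 cm³.
Total printed volume = 175 + 73 + 48.15, so 296.15 cm³.
Mass: 296.15 × 1.09 → 322.8035 g.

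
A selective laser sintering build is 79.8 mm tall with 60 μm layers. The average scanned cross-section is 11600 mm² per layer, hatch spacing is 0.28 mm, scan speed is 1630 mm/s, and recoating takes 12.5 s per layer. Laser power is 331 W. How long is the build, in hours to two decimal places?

Layers = ⌈79.8/0.06⌉ = 1330.
Hatch length per layer: 11600 / 0.28 → 41428.6 mm.
Per-layer scan time = 41428.6 / 1630 = 25.4163 s.
Per-layer time = 25.4163 + 12.5 = 37.9163 s.
1330 layers × 37.9163 s/layer = 50428.679 s, i.e. 14.01 hours.

14.01 hours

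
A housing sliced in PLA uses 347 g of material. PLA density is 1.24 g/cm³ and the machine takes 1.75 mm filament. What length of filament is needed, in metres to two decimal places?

Volume = 347 g / 1.24 g·cm⁻³ = 279.8387 cm³ = 279838.7 mm³.
Filament cross-section = π × (1.75/2)² = 2.4053 mm².
Length = 279838.7 / 2.4053 = 116342.54 mm = 116.34 m.

116.34 m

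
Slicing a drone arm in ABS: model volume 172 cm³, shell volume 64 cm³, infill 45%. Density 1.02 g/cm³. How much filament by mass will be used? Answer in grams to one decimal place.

114.9 g

Interior volume = 172 − 64 = 108 cm³.
Infill deposited = 0.45 × 108 = 48.6 cm³.
Deposited volume: 64 + 48.6 → 112.6 cm³.
Mass = 112.6 × 1.02, so 114.852 g.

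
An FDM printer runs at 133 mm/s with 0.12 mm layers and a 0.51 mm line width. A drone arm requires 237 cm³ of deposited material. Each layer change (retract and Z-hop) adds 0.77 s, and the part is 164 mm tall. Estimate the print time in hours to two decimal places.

Line area = 0.12 × 0.51, so 0.0612 mm².
Path length: 237000 mm³ / 0.0612 mm² → 3872549 mm.
Print-move time: 3872549 / 133 → 29116.9 s.
Number of layers: 164 / 0.12 → 1367 (rounded up).
Layer-change overhead: 1367 × 0.77 → 1052.59 s.
Altogether 29116.9 + 1052.59 = 30169.49 s, i.e. 8.38 hours.

8.38 hours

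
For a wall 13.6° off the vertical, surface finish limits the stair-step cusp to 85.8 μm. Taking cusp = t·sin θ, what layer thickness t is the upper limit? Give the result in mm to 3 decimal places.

0.365 mm

t = h_c / sin θ = 0.0858 / 0.2351 = 0.365 mm.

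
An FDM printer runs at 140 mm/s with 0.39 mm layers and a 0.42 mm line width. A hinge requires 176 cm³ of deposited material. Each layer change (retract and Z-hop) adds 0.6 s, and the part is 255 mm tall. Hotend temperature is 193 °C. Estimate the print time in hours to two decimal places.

2.24 hours

Extrusion cross-section = 0.39 × 0.42, so 0.1638 mm².
Path length: 176000 mm³ / 0.1638 mm² → 1074481.1 mm.
Time extruding: 1074481.1 / 140 → 7674.9 s.
Number of layers: 255 / 0.39 → 654 (rounded up).
Non-print overhead: 654 × 0.6 → 392.4 s.
Total = 7674.9 + 392.4 = 8067.3 s = 2.24 hours.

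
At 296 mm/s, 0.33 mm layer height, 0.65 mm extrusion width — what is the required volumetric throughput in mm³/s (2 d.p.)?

63.49

Bead cross-section: 0.33 × 0.65 → 0.2145 mm².
Volumetric flow = 296 × 0.2145 = 63.49 mm³/s.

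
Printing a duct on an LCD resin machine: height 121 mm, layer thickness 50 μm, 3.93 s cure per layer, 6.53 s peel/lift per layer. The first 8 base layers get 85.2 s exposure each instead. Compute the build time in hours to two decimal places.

7.21 hours

Layers = ⌈121/0.05⌉ = 2420.
Base layers = 8 × (85.2 + 6.53) = 733.84 s.
Regular layers = 2412 × (3.93 + 6.53) = 25229.52 s.
Total = 733.84 + 25229.52 = 25963.36 s = 7.21 hours.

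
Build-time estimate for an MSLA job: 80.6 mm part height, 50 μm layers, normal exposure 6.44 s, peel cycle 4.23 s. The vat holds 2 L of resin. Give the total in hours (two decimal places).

Layer count = ceil(80.6 / 0.05) = 1612.
Cycle time = 6.44 + 4.23 = 10.67 s.
Build time: 1612 × 10.67 s = 17200.04 s, i.e. 4.78 hours.

4.78 hours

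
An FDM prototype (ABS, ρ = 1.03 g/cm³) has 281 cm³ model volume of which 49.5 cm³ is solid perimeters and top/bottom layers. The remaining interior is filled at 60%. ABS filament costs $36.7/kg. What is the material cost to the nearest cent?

Interior volume = 281 − 49.5 = 231.5 cm³.
Infill volume = 0.60 × 231.5, so 138.9 cm³.
Total printed volume = 49.5 + 138.9, so 188.4 cm³.
Mass = 188.4 × 1.03 = 194.052 g.
Cost = 194.052 g / 1000 × $36.7/kg = $7.12.

$7.12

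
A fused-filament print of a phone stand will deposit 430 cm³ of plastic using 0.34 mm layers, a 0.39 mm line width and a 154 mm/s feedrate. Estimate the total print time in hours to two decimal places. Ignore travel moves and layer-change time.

Line area = 0.34 × 0.39 = 0.1326 mm².
Total extruded path = 430000/0.1326 = 3242835.6 mm.
Time extruding = 3242835.6 / 154, so 21057.4 s.
In the requested units: 21057.4 s = 5.85 hours.

5.85 hours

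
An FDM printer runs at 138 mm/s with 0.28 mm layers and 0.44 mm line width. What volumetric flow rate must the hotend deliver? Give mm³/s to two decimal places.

A = 0.28 × 0.44 = 0.1232 mm².
Volumetric flow = 138 × 0.1232 = 17.00 mm³/s.

17.00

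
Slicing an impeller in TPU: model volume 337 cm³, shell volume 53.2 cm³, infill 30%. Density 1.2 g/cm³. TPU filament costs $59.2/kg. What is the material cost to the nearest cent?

Volume inside the shell: 337 − 53.2 → 283.8 cm³.
Infill deposited = 0.30 × 283.8 = 85.14 cm³.
Total printed volume: 53.2 + 85.14 → 138.34 cm³.
Mass = 138.34 × 1.2, so 166.008 g.
At $59.2/kg: 166.008/1000 × 59.2 = $9.83.

$9.83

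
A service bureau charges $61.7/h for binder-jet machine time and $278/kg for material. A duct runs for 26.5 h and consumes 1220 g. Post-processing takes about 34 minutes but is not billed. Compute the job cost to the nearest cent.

$1974.21

Machine-time cost: 61.7 × 26.5 → $1635.05.
Material cost: 278 × 1220/1000 → $339.16.
Total = 1635.05 + 339.16 = $1974.21.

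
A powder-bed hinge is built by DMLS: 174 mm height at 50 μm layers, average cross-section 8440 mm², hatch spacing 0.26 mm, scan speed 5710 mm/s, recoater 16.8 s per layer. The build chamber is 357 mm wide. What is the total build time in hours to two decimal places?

21.74 hours

Layers = ⌈174/0.05⌉ = 3480.
Hatch length per layer: 8440 / 0.26 → 32461.5 mm.
Laser time per layer = 32461.5 / 5710 = 5.685 s.
Time per layer: 5.685 + 16.8 → 22.485 s.
3480 layers × 22.485 s/layer = 78247.8 s, i.e. 21.74 hours.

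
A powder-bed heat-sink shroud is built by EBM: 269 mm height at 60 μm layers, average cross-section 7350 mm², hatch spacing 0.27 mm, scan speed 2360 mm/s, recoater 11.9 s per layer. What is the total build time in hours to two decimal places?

29.19 hours

Layers = ⌈269/0.06⌉ = 4484.
Per-layer scan distance: 7350 / 0.27 → 27222.2 mm.
Scan time per layer = 27222.2 / 2360, so 11.5348 s.
Layer cycle = 11.5348 + 11.9, so 23.4348 s.
Build time = 4484 × 23.4348 = 105081.6432 s = 29.19 hours.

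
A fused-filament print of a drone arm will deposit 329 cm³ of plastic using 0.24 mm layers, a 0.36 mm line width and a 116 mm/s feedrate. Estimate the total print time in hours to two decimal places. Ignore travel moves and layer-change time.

Bead cross-section: 0.24 × 0.36 → 0.0864 mm².
Toolpath length = 329 cm³ / 0.0864 mm² = 329000 / 0.0864 = 3807870.4 mm.
Print-move time = 3807870.4 / 116, so 32826.5 s.
Converting: 32826.5 s = 9.12 hours.

9.12 hours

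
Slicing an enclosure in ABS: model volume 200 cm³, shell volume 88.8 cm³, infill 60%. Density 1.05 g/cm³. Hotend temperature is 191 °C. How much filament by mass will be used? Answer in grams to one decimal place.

Volume inside the shell = 200 − 88.8, so 111.2 cm³.
Infill volume = 0.60 × 111.2, so 66.72 cm³.
Total extruded = 88.8 + 66.72, so 155.52 cm³.
Mass = 155.52 × 1.05, so 163.296 g.

163.3 g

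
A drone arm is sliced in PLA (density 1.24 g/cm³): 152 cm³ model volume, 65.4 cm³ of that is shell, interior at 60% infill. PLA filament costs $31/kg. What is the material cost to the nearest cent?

Interior volume: 152 − 65.4 → 86.6 cm³.
Infill volume = 0.60 × 86.6 = 51.96 cm³.
Total printed volume: 65.4 + 51.96 → 117.36 cm³.
Mass = 117.36 × 1.24 = 145.5264 g.
At $31/kg: 145.5264/1000 × 31 = $4.51.

$4.51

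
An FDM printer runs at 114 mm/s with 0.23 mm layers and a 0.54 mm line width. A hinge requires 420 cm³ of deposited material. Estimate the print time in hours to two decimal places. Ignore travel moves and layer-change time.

Bead cross-section: 0.23 × 0.54 → 0.1242 mm².
Total extruded path = 420000/0.1242 = 3381642.5 mm.
Time extruding = 3381642.5 / 114 = 29663.5 s.
29663.5 s = 8.24 hours.

8.24 hours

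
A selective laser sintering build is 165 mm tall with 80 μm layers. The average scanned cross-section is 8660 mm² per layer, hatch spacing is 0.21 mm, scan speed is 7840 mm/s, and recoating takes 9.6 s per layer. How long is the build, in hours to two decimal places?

8.52 hours

Layers = ⌈165/0.08⌉ = 2063.
Per-layer scan distance: 8660 / 0.21 → 41238.1 mm.
Laser time per layer = 41238.1 / 7840 = 5.26 s.
Per-layer time = 5.26 + 9.6 = 14.86 s.
Total: 2063 × 14.86 s = 30656.18 s → 8.52 hours.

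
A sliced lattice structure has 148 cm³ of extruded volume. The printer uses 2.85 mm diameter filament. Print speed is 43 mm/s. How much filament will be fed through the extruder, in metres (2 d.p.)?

23.20 m

Cross-section of 2.85 mm filament: π·(2.85/2)² = 6.3794 mm².
L = 148000 mm³ / 6.3794 mm² = 23199.67 mm, i.e. 23.20 m.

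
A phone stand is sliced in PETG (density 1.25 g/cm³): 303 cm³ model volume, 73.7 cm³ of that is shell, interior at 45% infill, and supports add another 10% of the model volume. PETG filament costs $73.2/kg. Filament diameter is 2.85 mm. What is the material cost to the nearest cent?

Interior volume: 303 − 73.7 → 229.3 cm³.
Infill volume = 0.45 × 229.3, so 103.185 cm³.
Support = 0.10 × 303 = 30.3 cm³.
Total printed volume = 73.7 + 103.185 + 30.3, so 207.185 cm³.
Mass: 207.185 × 1.25 → 258.98125 g.
At $73.2/kg: 258.98125/1000 × 73.2 = $18.96.

$18.96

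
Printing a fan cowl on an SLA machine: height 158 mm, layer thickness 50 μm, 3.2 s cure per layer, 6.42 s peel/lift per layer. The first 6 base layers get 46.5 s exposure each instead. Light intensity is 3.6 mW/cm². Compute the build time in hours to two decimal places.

Layer count = ceil(158 / 0.05) = 3160.
Burn-in layers = 6 × (46.5 + 6.42) = 317.52 s.
Regular layers: 3154 × (3.2 + 6.42) → 30341.48 s.
Sum: 317.52 + 30341.48 = 30659 s → 8.52 hours.

8.52 hours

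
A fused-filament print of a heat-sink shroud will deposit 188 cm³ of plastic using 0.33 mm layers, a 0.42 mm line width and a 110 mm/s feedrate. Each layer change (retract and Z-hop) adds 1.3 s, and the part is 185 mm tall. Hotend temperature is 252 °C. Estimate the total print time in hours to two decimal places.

Extrusion cross-section = 0.33 × 0.42 = 0.1386 mm².
Total extruded path = 188000/0.1386 = 1356421.4 mm.
Print-move time = 1356421.4 / 110 = 12331.1 s.
Layers = ⌈185/0.33⌉ = 561.
Z-hop total = 561 × 1.3, so 729.3 s.
Altogether 12331.1 + 729.3 = 13060.4 s, i.e. 3.63 hours.

3.63 hours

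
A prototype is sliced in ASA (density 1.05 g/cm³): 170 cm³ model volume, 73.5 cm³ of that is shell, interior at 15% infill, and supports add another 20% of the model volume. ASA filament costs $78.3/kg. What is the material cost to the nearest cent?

$10.03

Interior volume = 170 − 73.5 = 96.5 cm³.
Infill deposited: 0.15 × 96.5 → 14.475 cm³.
Support = 0.20 × 170 = 34 cm³.
Total extruded = 73.5 + 14.475 + 34, so 121.975 cm³.
Mass = 121.975 × 1.05, so 128.07375 g.
At $78.3/kg: 128.07375/1000 × 78.3 = $10.03.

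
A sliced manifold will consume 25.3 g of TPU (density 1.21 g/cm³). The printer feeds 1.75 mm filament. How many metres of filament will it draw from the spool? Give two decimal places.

8.69 m

Volume = 25.3 g / 1.21 g·cm⁻³ = 20.9091 cm³ = 20909.1 mm³.
A = π r² = π × 0.875² = 2.4053 mm².
L = V/A = 20909.1/2.4053 = 8692.93 mm → 8.69 m.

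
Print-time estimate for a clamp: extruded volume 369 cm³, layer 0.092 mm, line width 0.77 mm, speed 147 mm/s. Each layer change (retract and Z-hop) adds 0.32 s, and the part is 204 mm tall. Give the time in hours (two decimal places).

10.04 hours

Line area: 0.092 × 0.77 → 0.07084 mm².
Toolpath length = 369 cm³ / 0.07084 mm² = 369000 / 0.07084 = 5208921.5 mm.
Print-move time = 5208921.5 / 147, so 35434.8 s.
Layer count = ceil(204 / 0.092) = 2218.
Non-print overhead = 2218 × 0.32, so 709.76 s.
Total = 35434.8 + 709.76 = 36144.56 s = 10.04 hours.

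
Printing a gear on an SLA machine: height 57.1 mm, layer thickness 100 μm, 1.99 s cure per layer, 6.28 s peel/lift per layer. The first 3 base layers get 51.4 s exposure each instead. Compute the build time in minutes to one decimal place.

81.2 minutes

Layer count = ceil(57.1 / 0.1) = 571.
Burn-in layers = 3 × (51.4 + 6.28) = 173.04 s.
Normal layers = 568 × (1.99 + 6.28) = 4697.36 s.
Sum: 173.04 + 4697.36 = 4870.4 s → 81.2 minutes.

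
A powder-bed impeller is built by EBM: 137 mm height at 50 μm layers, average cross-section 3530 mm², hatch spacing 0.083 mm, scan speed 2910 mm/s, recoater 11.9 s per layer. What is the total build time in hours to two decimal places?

Layers = ⌈137/0.05⌉ = 2740.
Scan path per layer = 3530 / 0.083, so 42530.1 mm.
Scan time per layer = 42530.1 / 2910 = 14.6152 s.
Time per layer = 14.6152 + 11.9 = 26.5152 s.
2740 layers × 26.5152 s/layer = 72651.648 s, i.e. 20.18 hours.

20.18 hours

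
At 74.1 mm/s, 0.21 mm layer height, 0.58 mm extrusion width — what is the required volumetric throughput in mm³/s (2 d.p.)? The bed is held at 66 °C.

9.03

A = 0.21 × 0.58 = 0.1218 mm².
Volumetric flow = 74.1 × 0.1218 = 9.03 mm³/s.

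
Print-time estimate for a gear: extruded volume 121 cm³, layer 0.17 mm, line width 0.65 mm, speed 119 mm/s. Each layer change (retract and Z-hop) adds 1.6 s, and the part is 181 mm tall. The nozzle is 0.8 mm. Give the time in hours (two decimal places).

3.03 hours

Extrusion cross-section = 0.17 × 0.65, so 0.1105 mm².
Path length: 121000 mm³ / 0.1105 mm² → 1095022.6 mm.
Time extruding: 1095022.6 / 119 → 9201.9 s.
Layer count = ceil(181 / 0.17) = 1065.
Z-hop total = 1065 × 1.6, so 1704 s.
Total = 9201.9 + 1704 = 10905.9 s = 3.03 hours.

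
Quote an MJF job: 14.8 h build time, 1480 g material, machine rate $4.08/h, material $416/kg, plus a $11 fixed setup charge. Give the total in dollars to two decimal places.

Machine cost = 4.08 × 14.8, so $60.384.
Feedstock cost = 416 × 1480/1000 = $615.68.
Total = 60.384 + 615.68 + 11 = 687.064 ≈ $687.06.

$687.06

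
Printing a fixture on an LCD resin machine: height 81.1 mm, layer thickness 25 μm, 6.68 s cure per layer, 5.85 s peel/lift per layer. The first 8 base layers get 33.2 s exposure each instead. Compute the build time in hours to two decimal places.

11.35 hours

Layers = ⌈81.1/0.025⌉ = 3244.
Base layers: 8 × (33.2 + 5.85) → 312.4 s.
Normal layers = 3236 × (6.68 + 5.85), so 40547.08 s.
Sum: 312.4 + 40547.08 = 40859.48 s → 11.35 hours.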